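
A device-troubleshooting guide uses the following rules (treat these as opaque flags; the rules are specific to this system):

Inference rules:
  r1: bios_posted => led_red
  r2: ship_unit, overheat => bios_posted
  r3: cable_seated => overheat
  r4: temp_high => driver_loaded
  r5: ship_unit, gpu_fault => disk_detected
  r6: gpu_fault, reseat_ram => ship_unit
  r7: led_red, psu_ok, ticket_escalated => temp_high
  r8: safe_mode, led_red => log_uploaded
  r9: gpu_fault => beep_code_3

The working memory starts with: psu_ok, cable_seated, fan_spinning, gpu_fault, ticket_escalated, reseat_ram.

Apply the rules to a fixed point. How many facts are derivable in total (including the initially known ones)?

Round 1 fires r3, r6, r9, giving overheat, ship_unit, beep_code_3.
Round 2 fires r2, r5, giving bios_posted, disk_detected.
Round 3 fires r1, giving led_red.
Round 4 fires r7, giving temp_high.
Round 5 fires r4, giving driver_loaded.
Closure: {beep_code_3, bios_posted, cable_seated, disk_detected, driver_loaded, fan_spinning, gpu_fault, led_red, overheat, psu_ok, reseat_ram, ship_unit, temp_high, ticket_escalated} — 14 facts.

14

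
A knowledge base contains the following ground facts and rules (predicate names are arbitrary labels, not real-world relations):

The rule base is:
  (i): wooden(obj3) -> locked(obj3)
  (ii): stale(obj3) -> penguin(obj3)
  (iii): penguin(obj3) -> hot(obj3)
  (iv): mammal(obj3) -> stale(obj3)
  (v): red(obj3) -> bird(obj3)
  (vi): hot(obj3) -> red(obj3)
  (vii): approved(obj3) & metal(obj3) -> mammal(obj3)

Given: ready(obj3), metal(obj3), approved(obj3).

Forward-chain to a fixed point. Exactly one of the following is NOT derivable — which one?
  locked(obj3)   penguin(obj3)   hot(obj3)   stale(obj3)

locked(obj3)

Round 1 fires (vii), giving mammal(obj3).
Round 2 fires (iv), giving stale(obj3).
Round 3 fires (ii), giving penguin(obj3).
Round 4 fires (iii), giving hot(obj3).
Round 5 fires (vi), giving red(obj3).
Round 6 fires (v), giving bird(obj3).
Derived: stale(obj3) (round 2), penguin(obj3) (round 3), hot(obj3) (round 4). locked(obj3) never appears in any round.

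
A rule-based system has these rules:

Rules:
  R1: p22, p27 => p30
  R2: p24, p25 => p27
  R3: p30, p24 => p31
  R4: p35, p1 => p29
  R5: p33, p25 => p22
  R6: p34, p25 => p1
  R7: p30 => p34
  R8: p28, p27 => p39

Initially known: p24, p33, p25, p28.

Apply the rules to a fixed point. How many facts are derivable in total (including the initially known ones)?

Round 1 fires R2, R5, giving p27, p22.
Round 2 fires R1, R8, giving p30, p39.
Round 3 fires R3, R7, giving p31, p34.
Round 4 fires R6, giving p1.
Closure: {p1, p22, p24, p25, p27, p28, p30, p31, p33, p34, p39} — 11 facts.

11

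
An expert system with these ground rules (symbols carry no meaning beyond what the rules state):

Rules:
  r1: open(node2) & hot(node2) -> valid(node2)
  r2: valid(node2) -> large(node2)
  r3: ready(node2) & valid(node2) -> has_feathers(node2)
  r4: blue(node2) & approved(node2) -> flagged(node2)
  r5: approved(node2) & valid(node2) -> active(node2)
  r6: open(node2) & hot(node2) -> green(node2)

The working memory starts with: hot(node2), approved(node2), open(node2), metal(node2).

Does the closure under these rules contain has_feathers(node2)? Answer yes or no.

Round 1 fires r1, r6, giving valid(node2), green(node2).
Round 2 fires r2, r5, giving large(node2), active(node2).
Fixed point reached. has_feathers(node2) is concluded only by r3; r3 needs ready(node2) (never derived).

no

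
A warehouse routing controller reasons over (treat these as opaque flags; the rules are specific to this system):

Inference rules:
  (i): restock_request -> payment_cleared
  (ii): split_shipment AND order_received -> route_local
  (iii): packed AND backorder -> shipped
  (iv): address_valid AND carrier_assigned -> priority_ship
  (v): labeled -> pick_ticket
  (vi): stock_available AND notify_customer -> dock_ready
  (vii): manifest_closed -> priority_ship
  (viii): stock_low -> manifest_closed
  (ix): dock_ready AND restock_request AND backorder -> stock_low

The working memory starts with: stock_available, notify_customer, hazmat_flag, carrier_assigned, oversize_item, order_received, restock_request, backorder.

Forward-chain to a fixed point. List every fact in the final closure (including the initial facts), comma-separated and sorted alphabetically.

backorder, carrier_assigned, dock_ready, hazmat_flag, manifest_closed, notify_customer, order_received, oversize_item, payment_cleared, priority_ship, restock_request, stock_available, stock_low

[1] (i) [restock_request -> payment_cleared]; (vi) [stock_available AND notify_customer -> dock_ready]. ⇒ new: payment_cleared, dock_ready.
[2] (ix) [dock_ready AND restock_request AND backorder -> stock_low]. ⇒ new: stock_low.
[3] (viii) [stock_low -> manifest_closed]. ⇒ new: manifest_closed.
[4] (vii) [manifest_closed -> priority_ship]. ⇒ new: priority_ship.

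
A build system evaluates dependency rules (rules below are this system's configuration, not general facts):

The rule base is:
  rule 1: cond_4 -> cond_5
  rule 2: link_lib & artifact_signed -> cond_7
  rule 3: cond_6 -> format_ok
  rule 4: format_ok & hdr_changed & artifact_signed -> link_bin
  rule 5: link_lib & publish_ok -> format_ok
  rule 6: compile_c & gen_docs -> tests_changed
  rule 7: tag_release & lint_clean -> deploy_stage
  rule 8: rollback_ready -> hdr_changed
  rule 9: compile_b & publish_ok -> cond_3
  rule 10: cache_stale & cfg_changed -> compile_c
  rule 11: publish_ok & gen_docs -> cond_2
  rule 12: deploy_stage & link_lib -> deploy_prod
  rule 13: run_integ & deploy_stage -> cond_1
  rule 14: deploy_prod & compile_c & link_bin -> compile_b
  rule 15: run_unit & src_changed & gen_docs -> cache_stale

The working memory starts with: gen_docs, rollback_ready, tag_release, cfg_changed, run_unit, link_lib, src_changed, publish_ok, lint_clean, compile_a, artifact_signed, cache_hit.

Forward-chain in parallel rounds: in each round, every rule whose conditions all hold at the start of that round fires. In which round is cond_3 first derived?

4

Round 1 — rule 2, rule 5, rule 7, rule 8, rule 11, rule 15, derive cond_7, format_ok, deploy_stage, hdr_changed, cond_2, cache_stale.
Round 2 — rule 4, rule 10, rule 12, derive link_bin, compile_c, deploy_prod.
Round 3 — rule 6, rule 14, derive tests_changed, compile_b.
Round 4 — rule 9, derive cond_3.
cond_3 first appears in round 4.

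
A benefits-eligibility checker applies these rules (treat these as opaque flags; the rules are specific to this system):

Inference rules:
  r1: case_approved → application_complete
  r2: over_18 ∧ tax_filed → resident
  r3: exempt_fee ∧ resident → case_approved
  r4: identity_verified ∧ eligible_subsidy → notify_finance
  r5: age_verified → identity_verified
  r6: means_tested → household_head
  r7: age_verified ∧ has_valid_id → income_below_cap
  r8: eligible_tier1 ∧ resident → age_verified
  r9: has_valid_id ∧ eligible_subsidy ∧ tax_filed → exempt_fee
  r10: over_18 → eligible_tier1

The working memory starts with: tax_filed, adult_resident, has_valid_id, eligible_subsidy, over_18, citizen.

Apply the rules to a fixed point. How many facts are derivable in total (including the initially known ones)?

Round 1: r2 [over_18 ∧ tax_filed → resident]; r9 [has_valid_id ∧ eligible_subsidy ∧ tax_filed → exempt_fee]; r10 [over_18 → eligible_tier1]. New: resident, exempt_fee, eligible_tier1.
Round 2: r3 [exempt_fee ∧ resident → case_approved]; r8 [eligible_tier1 ∧ resident → age_verified]. New: case_approved, age_verified.
Round 3: r1 [case_approved → application_complete]; r5 [age_verified → identity_verified]; r7 [age_verified ∧ has_valid_id → income_below_cap]. New: application_complete, identity_verified, income_below_cap.
Round 4: r4 [identity_verified ∧ eligible_subsidy → notify_finance]. New: notify_finance.
Closure: {adult_resident, age_verified, application_complete, case_approved, citizen, eligible_subsidy, eligible_tier1, exempt_fee, has_valid_id, identity_verified, income_below_cap, notify_finance, over_18, resident, tax_filed} — 15 facts.

15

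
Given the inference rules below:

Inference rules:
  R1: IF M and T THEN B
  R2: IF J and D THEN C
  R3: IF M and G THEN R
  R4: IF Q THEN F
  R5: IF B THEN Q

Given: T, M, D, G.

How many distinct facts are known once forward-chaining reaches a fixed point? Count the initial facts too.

Round 1 fires R1, R3, giving B, R.
Round 2 fires R5, giving Q.
Round 3 fires R4, giving F.
Closure: {B, D, F, G, M, Q, R, T} — 8 facts.

8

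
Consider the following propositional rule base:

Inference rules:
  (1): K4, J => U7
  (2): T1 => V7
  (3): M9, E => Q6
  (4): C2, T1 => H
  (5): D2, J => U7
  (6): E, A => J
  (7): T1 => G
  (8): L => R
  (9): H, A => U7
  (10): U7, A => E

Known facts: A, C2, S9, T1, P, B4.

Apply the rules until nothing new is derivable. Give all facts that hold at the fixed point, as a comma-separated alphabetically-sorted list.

Round 1 fires (2), (4), (7), giving V7, H, G.
Round 2 fires (9), giving U7.
Round 3 fires (10), giving E.
Round 4 fires (6), giving J.

A, B4, C2, E, G, H, J, P, S9, T1, U7, V7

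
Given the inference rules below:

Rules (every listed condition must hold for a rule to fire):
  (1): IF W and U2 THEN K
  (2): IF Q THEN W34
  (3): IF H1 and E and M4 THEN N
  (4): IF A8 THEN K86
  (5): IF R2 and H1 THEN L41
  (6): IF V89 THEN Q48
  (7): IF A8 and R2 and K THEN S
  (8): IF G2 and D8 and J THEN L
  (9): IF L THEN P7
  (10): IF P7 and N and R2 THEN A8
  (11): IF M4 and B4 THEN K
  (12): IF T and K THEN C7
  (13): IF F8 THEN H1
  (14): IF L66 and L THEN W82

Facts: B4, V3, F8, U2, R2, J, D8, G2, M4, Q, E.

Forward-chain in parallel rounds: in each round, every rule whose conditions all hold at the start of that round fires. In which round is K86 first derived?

Round 1 fires (2), (8), (11), (13), giving W34, L, K, H1.
Round 2 fires (3), (5), (9), giving N, L41, P7.
Round 3 fires (10), giving A8.
Round 4 fires (4), (7), giving K86, S.
K86 first appears in round 4.

4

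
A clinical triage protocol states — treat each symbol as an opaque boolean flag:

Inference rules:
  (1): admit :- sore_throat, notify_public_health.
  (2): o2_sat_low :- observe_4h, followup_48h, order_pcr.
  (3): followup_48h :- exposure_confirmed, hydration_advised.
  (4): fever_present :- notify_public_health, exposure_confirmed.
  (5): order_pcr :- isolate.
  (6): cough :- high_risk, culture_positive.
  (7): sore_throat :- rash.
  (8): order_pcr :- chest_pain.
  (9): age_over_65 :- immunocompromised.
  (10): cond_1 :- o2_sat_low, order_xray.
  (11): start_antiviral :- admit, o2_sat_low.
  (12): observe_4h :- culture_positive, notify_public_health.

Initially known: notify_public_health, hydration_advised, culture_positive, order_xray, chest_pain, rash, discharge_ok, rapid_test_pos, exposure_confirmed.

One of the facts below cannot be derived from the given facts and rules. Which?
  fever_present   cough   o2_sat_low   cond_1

cough

Round 1 fires (3), (4), (7), (8), (12), giving followup_48h, fever_present, sore_throat, order_pcr, observe_4h.
Round 2 fires (1), (2), giving admit, o2_sat_low.
Round 3 fires (10), (11), giving cond_1, start_antiviral.
Derived: fever_present (round 1), o2_sat_low (round 2), cond_1 (round 3). cough never appears in any round.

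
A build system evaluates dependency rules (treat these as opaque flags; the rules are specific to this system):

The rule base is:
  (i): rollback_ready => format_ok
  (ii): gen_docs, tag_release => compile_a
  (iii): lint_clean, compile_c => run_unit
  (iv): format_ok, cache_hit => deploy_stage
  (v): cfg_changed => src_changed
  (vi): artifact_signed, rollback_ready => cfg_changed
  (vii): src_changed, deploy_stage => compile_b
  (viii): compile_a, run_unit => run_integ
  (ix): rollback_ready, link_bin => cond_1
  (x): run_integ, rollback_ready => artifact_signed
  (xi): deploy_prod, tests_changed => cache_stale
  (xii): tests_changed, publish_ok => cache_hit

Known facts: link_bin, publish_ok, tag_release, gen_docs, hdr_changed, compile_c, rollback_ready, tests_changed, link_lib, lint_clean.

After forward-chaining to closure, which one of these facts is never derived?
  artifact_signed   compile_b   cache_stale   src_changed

cache_stale

Round 1 fires (i), (ii), (iii), (ix), (xii), giving format_ok, compile_a, run_unit, cond_1, cache_hit.
Round 2 fires (iv), (viii), giving deploy_stage, run_integ.
Round 3 fires (x), giving artifact_signed.
Round 4 fires (vi), giving cfg_changed.
Round 5 fires (v), giving src_changed.
Round 6 fires (vii), giving compile_b.
Derived: compile_b (round 6), src_changed (round 5), artifact_signed (round 3). cache_stale never appears in any round.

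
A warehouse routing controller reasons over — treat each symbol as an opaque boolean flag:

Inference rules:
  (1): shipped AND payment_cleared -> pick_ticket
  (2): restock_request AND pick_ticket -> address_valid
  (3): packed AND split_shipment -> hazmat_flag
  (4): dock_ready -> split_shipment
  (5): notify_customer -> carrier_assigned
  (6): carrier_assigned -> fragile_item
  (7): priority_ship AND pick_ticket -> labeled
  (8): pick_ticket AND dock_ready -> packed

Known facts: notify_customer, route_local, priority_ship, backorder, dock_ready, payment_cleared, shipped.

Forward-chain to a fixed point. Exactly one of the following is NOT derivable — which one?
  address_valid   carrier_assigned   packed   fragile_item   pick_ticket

[1] (1) [shipped AND payment_cleared -> pick_ticket]; (4) [dock_ready -> split_shipment]; (5) [notify_customer -> carrier_assigned]. ⇒ new: pick_ticket, split_shipment, carrier_assigned.
[2] (6) [carrier_assigned -> fragile_item]; (7) [priority_ship AND pick_ticket -> labeled]; (8) [pick_ticket AND dock_ready -> packed]. ⇒ new: fragile_item, labeled, packed.
[3] (3) [packed AND split_shipment -> hazmat_flag]. ⇒ new: hazmat_flag.
Derived: carrier_assigned (round 1), packed (round 2), fragile_item (round 2), pick_ticket (round 1). address_valid never appears in any round.

address_valid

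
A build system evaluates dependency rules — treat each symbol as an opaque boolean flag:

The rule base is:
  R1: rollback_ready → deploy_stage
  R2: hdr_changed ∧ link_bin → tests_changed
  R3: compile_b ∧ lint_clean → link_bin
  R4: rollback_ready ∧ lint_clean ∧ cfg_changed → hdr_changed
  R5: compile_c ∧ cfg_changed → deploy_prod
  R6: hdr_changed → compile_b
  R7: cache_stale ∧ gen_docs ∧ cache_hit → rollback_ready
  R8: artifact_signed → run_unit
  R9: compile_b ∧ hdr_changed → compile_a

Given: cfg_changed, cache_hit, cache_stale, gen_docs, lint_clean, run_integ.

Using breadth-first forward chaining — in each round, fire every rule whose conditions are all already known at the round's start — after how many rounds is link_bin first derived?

4

Round 1: R7 [cache_stale ∧ gen_docs ∧ cache_hit → rollback_ready]. New: rollback_ready.
Round 2: R1 [rollback_ready → deploy_stage]; R4 [rollback_ready ∧ lint_clean ∧ cfg_changed → hdr_changed]. New: deploy_stage, hdr_changed.
Round 3: R6 [hdr_changed → compile_b]. New: compile_b.
Round 4: R3 [compile_b ∧ lint_clean → link_bin]; R9 [compile_b ∧ hdr_changed → compile_a]. New: link_bin, compile_a.
link_bin first appears in round 4.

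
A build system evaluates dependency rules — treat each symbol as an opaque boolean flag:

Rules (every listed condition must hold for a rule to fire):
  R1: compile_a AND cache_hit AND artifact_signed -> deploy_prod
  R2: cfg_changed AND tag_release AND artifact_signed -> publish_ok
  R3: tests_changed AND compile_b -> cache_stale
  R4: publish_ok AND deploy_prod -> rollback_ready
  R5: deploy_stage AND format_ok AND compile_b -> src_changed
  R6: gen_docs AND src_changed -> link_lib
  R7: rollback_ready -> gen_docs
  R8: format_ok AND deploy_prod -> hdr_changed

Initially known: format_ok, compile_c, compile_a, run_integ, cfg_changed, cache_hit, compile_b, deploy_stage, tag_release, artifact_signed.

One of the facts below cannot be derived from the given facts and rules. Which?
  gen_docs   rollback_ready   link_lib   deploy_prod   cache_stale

cache_stale

Round 1: R1 [compile_a AND cache_hit AND artifact_signed -> deploy_prod]; R2 [cfg_changed AND tag_release AND artifact_signed -> publish_ok]; R5 [deploy_stage AND format_ok AND compile_b -> src_changed]. Adds deploy_prod, publish_ok, src_changed.
Round 2: R4 [publish_ok AND deploy_prod -> rollback_ready]; R8 [format_ok AND deploy_prod -> hdr_changed]. Adds rollback_ready, hdr_changed.
Round 3: R7 [rollback_ready -> gen_docs]. Adds gen_docs.
Round 4: R6 [gen_docs AND src_changed -> link_lib]. Adds link_lib.
Derived: deploy_prod (round 1), gen_docs (round 3), rollback_ready (round 2), link_lib (round 4). cache_stale never appears in any round.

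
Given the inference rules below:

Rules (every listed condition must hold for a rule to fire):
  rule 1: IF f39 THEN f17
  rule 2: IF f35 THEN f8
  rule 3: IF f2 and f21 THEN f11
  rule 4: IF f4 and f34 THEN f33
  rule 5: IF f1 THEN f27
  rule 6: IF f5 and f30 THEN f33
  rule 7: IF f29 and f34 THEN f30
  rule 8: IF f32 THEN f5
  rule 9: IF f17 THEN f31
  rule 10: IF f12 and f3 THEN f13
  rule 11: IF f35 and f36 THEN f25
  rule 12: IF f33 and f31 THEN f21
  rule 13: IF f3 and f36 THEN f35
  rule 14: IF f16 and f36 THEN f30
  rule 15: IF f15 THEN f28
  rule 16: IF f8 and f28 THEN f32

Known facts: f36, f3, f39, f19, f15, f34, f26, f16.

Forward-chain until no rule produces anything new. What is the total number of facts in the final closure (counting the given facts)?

Round 1: rule 1 [IF f39 THEN f17]; rule 13 [IF f3 and f36 THEN f35]; rule 14 [IF f16 and f36 THEN f30]; rule 15 [IF f15 THEN f28]. New: f17, f35, f30, f28.
Round 2: rule 2 [IF f35 THEN f8]; rule 9 [IF f17 THEN f31]; rule 11 [IF f35 and f36 THEN f25]. New: f8, f31, f25.
Round 3: rule 16 [IF f8 and f28 THEN f32]. New: f32.
Round 4: rule 8 [IF f32 THEN f5]. New: f5.
Round 5: rule 6 [IF f5 and f30 THEN f33]. New: f33.
Round 6: rule 12 [IF f33 and f31 THEN f21]. New: f21.
Closure: {f15, f16, f17, f19, f21, f25, f26, f28, f3, f30, f31, f32, f33, f34, f35, f36, f39, f5, f8} — 19 facts.

19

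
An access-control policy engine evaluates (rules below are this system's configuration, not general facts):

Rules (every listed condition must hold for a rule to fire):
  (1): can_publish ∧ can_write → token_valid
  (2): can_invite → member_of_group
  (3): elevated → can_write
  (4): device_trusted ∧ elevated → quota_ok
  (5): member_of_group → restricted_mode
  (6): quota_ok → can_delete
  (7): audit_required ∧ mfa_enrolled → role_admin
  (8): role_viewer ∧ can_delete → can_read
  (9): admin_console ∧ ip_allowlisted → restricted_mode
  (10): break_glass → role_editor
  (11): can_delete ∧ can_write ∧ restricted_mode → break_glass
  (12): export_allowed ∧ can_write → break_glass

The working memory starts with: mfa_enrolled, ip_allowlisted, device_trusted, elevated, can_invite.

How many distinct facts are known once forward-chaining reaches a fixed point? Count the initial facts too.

Round 1: (2) [can_invite → member_of_group]; (3) [elevated → can_write]; (4) [device_trusted ∧ elevated → quota_ok]. New: member_of_group, can_write, quota_ok.
Round 2: (5) [member_of_group → restricted_mode]; (6) [quota_ok → can_delete]. New: restricted_mode, can_delete.
Round 3: (11) [can_delete ∧ can_write ∧ restricted_mode → break_glass]. New: break_glass.
Round 4: (10) [break_glass → role_editor]. New: role_editor.
Closure: {break_glass, can_delete, can_invite, can_write, device_trusted, elevated, ip_allowlisted, member_of_group, mfa_enrolled, quota_ok, restricted_mode, role_editor} — 12 facts.

12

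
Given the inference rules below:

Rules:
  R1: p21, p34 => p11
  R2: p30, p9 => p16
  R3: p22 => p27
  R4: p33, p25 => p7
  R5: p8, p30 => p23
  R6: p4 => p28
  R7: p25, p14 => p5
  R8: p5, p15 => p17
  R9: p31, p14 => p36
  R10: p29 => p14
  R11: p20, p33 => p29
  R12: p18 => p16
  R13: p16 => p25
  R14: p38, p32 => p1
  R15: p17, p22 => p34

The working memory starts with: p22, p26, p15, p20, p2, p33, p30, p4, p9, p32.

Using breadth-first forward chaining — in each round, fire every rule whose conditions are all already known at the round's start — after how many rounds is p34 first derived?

5

Round 1 — R2, R3, R6, R11, derive p16, p27, p28, p29.
Round 2 — R10, R13, derive p14, p25.
Round 3 — R4, R7, derive p7, p5.
Round 4 — R8, derive p17.
Round 5 — R15, derive p34.
p34 first appears in round 5.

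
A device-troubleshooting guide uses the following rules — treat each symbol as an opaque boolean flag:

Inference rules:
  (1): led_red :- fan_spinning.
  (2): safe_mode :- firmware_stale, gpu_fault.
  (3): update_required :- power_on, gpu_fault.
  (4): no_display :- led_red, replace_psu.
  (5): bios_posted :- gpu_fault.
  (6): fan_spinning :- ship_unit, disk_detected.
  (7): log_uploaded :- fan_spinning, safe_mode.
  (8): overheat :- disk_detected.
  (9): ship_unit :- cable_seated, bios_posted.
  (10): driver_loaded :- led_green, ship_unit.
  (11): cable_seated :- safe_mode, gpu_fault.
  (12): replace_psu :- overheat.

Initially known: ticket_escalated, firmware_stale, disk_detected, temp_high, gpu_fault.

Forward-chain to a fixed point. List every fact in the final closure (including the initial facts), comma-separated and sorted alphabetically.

bios_posted, cable_seated, disk_detected, fan_spinning, firmware_stale, gpu_fault, led_red, log_uploaded, no_display, overheat, replace_psu, safe_mode, ship_unit, temp_high, ticket_escalated

Round 1 — (2), (5), (8), derive safe_mode, bios_posted, overheat.
Round 2 — (11), (12), derive cable_seated, replace_psu.
Round 3 — (9), derive ship_unit.
Round 4 — (6), derive fan_spinning.
Round 5 — (1), (7), derive led_red, log_uploaded.
Round 6 — (4), derive no_display.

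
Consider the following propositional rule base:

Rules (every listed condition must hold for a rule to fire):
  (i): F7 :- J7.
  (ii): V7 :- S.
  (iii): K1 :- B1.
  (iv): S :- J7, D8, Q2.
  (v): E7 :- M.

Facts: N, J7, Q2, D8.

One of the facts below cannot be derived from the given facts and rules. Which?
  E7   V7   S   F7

E7

Round 1: (i) [F7 :- J7.]; (iv) [S :- J7, D8, Q2.]. Adds F7, S.
Round 2: (ii) [V7 :- S.]. Adds V7.
Derived: V7 (round 2), F7 (round 1), S (round 1). E7 never appears in any round.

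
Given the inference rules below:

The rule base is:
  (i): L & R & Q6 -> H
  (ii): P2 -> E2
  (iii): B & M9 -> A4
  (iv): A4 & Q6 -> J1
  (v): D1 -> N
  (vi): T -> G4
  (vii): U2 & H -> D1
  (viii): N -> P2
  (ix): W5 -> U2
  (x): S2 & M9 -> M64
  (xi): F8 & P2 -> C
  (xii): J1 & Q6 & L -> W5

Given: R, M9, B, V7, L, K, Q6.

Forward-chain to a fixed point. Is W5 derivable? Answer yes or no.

Round 1 — (i), (iii), derive H, A4.
Round 2 — (iv), derive J1.
Round 3 — (xii), derive W5.
Round 4 — (ix), derive U2.
Round 5 — (vii), derive D1.
Round 6 — (v), derive N.
Round 7 — (viii), derive P2.
Round 8 — (ii), derive E2.
W5 appears in round 3, so it is derivable.

yes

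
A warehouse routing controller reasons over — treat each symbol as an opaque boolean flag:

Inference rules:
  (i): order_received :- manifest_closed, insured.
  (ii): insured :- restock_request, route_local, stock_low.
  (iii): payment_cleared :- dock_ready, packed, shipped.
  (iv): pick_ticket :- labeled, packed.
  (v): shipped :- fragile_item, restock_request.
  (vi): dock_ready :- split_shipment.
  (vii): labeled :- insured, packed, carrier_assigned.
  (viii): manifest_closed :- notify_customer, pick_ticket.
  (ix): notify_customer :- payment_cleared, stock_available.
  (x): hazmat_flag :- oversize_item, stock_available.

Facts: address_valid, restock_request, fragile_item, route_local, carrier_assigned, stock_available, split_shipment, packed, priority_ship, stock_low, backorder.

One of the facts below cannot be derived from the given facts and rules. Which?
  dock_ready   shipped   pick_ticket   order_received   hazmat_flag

Round 1: (ii) [insured :- restock_request, route_local, stock_low.]; (v) [shipped :- fragile_item, restock_request.]; (vi) [dock_ready :- split_shipment.]. New: insured, shipped, dock_ready.
Round 2: (iii) [payment_cleared :- dock_ready, packed, shipped.]; (vii) [labeled :- insured, packed, carrier_assigned.]. New: payment_cleared, labeled.
Round 3: (iv) [pick_ticket :- labeled, packed.]; (ix) [notify_customer :- payment_cleared, stock_available.]. New: pick_ticket, notify_customer.
Round 4: (viii) [manifest_closed :- notify_customer, pick_ticket.]. New: manifest_closed.
Round 5: (i) [order_received :- manifest_closed, insured.]. New: order_received.
Derived: order_received (round 5), shipped (round 1), dock_ready (round 1), pick_ticket (round 3). hazmat_flag never appears in any round.

hazmat_flag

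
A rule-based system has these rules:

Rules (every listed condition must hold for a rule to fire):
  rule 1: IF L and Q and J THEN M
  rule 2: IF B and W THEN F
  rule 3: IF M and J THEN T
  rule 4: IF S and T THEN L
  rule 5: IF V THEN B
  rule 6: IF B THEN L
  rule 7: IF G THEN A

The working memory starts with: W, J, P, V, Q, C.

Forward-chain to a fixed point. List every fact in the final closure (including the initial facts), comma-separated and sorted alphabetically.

Round 1 — rule 5, derive B.
Round 2 — rule 2, rule 6, derive F, L.
Round 3 — rule 1, derive M.
Round 4 — rule 3, derive T.

B, C, F, J, L, M, P, Q, T, V, W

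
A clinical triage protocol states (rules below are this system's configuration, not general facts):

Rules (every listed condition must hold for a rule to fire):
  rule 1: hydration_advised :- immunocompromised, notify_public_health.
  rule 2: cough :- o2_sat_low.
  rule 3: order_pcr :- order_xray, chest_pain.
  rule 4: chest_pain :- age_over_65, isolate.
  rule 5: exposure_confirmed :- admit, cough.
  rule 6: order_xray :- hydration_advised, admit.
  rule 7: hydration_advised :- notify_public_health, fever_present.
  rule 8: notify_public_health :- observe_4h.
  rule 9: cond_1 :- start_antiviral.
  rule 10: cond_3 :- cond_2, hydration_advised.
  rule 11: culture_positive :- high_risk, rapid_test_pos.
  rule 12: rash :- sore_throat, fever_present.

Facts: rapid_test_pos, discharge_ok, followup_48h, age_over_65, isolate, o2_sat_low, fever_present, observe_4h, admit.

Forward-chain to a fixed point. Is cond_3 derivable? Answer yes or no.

no

Round 1 — rule 2, rule 4, rule 8, derive cough, chest_pain, notify_public_health.
Round 2 — rule 5, rule 7, derive exposure_confirmed, hydration_advised.
Round 3 — rule 6, derive order_xray.
Round 4 — rule 3, derive order_pcr.
Fixed point reached. cond_3 is concluded only by rule 10; rule 10 needs cond_2 (never derived).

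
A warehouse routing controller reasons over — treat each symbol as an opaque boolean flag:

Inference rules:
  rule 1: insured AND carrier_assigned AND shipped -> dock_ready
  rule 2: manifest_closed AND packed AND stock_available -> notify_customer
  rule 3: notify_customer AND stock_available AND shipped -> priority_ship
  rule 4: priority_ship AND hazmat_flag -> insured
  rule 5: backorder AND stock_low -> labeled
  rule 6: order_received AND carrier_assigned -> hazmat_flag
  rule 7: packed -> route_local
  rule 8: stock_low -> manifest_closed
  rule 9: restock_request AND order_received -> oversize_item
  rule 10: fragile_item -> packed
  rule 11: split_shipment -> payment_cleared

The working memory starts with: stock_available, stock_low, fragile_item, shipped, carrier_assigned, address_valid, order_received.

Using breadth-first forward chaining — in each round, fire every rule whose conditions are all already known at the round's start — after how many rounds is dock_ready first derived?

Round 1 fires rule 6, rule 8, rule 10, giving hazmat_flag, manifest_closed, packed.
Round 2 fires rule 2, rule 7, giving notify_customer, route_local.
Round 3 fires rule 3, giving priority_ship.
Round 4 fires rule 4, giving insured.
Round 5 fires rule 1, giving dock_ready.
dock_ready first appears in round 5.

5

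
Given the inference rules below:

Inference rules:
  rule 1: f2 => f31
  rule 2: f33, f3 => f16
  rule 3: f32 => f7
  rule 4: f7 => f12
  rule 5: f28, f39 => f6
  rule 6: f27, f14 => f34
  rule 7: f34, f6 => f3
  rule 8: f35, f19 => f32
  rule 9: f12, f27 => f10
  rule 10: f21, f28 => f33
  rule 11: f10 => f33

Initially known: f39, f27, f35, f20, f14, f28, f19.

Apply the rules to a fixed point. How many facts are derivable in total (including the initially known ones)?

16

Round 1: rule 5 [f28, f39 => f6]; rule 6 [f27, f14 => f34]; rule 8 [f35, f19 => f32]. Adds f6, f34, f32.
Round 2: rule 3 [f32 => f7]; rule 7 [f34, f6 => f3]. Adds f7, f3.
Round 3: rule 4 [f7 => f12]. Adds f12.
Round 4: rule 9 [f12, f27 => f10]. Adds f10.
Round 5: rule 11 [f10 => f33]. Adds f33.
Round 6: rule 2 [f33, f3 => f16]. Adds f16.
Closure: {f10, f12, f14, f16, f19, f20, f27, f28, f3, f32, f33, f34, f35, f39, f6, f7} — 16 facts.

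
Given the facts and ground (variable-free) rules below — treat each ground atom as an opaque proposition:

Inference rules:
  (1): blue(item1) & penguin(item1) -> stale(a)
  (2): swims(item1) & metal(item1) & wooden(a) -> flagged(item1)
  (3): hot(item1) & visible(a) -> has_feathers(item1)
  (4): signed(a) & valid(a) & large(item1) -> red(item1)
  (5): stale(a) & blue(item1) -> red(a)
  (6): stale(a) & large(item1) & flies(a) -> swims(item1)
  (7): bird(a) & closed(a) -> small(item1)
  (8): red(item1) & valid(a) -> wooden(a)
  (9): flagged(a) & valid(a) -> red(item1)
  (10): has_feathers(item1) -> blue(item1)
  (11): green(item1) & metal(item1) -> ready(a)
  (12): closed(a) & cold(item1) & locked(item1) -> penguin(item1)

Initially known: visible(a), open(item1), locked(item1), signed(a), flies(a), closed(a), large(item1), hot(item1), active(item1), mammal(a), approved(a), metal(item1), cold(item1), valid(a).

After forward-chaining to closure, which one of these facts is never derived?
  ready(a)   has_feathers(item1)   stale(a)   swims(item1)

ready(a)

[1] (3) [hot(item1) & visible(a) -> has_feathers(item1)]; (4) [signed(a) & valid(a) & large(item1) -> red(item1)]; (12) [closed(a) & cold(item1) & locked(item1) -> penguin(item1)]. ⇒ new: has_feathers(item1), red(item1), penguin(item1).
[2] (8) [red(item1) & valid(a) -> wooden(a)]; (10) [has_feathers(item1) -> blue(item1)]. ⇒ new: wooden(a), blue(item1).
[3] (1) [blue(item1) & penguin(item1) -> stale(a)]. ⇒ new: stale(a).
[4] (5) [stale(a) & blue(item1) -> red(a)]; (6) [stale(a) & large(item1) & flies(a) -> swims(item1)]. ⇒ new: red(a), swims(item1).
[5] (2) [swims(item1) & metal(item1) & wooden(a) -> flagged(item1)]. ⇒ new: flagged(item1).
Derived: swims(item1) (round 4), stale(a) (round 3), has_feathers(item1) (round 1). ready(a) never appears in any round.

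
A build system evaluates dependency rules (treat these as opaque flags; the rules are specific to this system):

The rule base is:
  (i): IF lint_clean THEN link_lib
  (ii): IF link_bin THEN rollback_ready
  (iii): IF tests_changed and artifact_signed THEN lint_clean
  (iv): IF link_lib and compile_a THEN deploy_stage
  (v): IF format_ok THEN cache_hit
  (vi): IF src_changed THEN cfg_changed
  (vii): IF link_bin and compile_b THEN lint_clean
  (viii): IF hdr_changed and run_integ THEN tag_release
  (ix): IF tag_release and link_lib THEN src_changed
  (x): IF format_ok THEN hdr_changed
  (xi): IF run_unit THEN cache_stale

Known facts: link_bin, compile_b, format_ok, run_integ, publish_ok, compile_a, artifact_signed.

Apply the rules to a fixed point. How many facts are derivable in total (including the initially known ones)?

16

[1] (ii) [IF link_bin THEN rollback_ready]; (v) [IF format_ok THEN cache_hit]; (vii) [IF link_bin and compile_b THEN lint_clean]; (x) [IF format_ok THEN hdr_changed]. ⇒ new: rollback_ready, cache_hit, lint_clean, hdr_changed.
[2] (i) [IF lint_clean THEN link_lib]; (viii) [IF hdr_changed and run_integ THEN tag_release]. ⇒ new: link_lib, tag_release.
[3] (iv) [IF link_lib and compile_a THEN deploy_stage]; (ix) [IF tag_release and link_lib THEN src_changed]. ⇒ new: deploy_stage, src_changed.
[4] (vi) [IF src_changed THEN cfg_changed]. ⇒ new: cfg_changed.
Closure: {artifact_signed, cache_hit, cfg_changed, compile_a, compile_b, deploy_stage, format_ok, hdr_changed, link_bin, link_lib, lint_clean, publish_ok, rollback_ready, run_integ, src_changed, tag_release} — 16 facts.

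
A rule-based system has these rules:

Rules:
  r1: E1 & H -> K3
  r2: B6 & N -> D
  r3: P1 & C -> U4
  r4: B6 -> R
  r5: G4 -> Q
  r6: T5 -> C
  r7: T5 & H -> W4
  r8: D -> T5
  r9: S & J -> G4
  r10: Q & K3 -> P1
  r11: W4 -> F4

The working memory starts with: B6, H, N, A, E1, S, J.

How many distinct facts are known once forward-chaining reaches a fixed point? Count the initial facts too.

Round 1 — r1, r2, r4, r9, derive K3, D, R, G4.
Round 2 — r5, r8, derive Q, T5.
Round 3 — r6, r7, r10, derive C, W4, P1.
Round 4 — r3, r11, derive U4, F4.
Closure: {A, B6, C, D, E1, F4, G4, H, J, K3, N, P1, Q, R, S, T5, U4, W4} — 18 facts.

18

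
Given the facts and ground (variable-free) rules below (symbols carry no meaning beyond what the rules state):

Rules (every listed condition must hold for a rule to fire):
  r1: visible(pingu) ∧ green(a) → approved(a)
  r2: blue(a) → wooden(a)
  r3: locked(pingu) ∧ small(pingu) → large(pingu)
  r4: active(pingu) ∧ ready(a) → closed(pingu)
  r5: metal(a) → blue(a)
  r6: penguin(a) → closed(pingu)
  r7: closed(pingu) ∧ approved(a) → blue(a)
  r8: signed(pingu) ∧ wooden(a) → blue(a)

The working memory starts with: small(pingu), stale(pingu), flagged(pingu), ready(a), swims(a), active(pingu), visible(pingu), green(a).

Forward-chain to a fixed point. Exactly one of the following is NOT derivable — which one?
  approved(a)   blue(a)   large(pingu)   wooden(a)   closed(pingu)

large(pingu)

Round 1 fires r1, r4, giving approved(a), closed(pingu).
Round 2 fires r7, giving blue(a).
Round 3 fires r2, giving wooden(a).
Derived: approved(a) (round 1), blue(a) (round 2), closed(pingu) (round 1), wooden(a) (round 3). large(pingu) never appears in any round.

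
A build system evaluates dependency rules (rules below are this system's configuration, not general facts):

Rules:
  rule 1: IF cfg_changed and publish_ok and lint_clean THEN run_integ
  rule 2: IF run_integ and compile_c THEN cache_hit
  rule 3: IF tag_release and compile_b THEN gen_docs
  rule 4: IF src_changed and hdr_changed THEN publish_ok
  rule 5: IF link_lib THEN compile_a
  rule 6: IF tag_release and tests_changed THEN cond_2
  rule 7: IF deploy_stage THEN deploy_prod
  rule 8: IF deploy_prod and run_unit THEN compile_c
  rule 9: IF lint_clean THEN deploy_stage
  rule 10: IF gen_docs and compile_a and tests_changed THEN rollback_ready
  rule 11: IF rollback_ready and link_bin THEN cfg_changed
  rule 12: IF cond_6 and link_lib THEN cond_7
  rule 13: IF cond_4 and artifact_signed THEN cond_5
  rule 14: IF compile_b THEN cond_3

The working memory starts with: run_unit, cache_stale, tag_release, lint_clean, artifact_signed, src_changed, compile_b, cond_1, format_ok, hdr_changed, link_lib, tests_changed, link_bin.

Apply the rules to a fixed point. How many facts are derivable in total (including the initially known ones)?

25

[1] rule 3 [IF tag_release and compile_b THEN gen_docs]; rule 4 [IF src_changed and hdr_changed THEN publish_ok]; rule 5 [IF link_lib THEN compile_a]; rule 6 [IF tag_release and tests_changed THEN cond_2]; rule 9 [IF lint_clean THEN deploy_stage]; rule 14 [IF compile_b THEN cond_3]. ⇒ new: gen_docs, publish_ok, compile_a, cond_2, deploy_stage, cond_3.
[2] rule 7 [IF deploy_stage THEN deploy_prod]; rule 10 [IF gen_docs and compile_a and tests_changed THEN rollback_ready]. ⇒ new: deploy_prod, rollback_ready.
[3] rule 8 [IF deploy_prod and run_unit THEN compile_c]; rule 11 [IF rollback_ready and link_bin THEN cfg_changed]. ⇒ new: compile_c, cfg_changed.
[4] rule 1 [IF cfg_changed and publish_ok and lint_clean THEN run_integ]. ⇒ new: run_integ.
[5] rule 2 [IF run_integ and compile_c THEN cache_hit]. ⇒ new: cache_hit.
Closure: {artifact_signed, cache_hit, cache_stale, cfg_changed, compile_a, compile_b, compile_c, cond_1, cond_2, cond_3, deploy_prod, deploy_stage, format_ok, gen_docs, hdr_changed, link_bin, link_lib, lint_clean, publish_ok, rollback_ready, run_integ, run_unit, src_changed, tag_release, tests_changed} — 25 facts.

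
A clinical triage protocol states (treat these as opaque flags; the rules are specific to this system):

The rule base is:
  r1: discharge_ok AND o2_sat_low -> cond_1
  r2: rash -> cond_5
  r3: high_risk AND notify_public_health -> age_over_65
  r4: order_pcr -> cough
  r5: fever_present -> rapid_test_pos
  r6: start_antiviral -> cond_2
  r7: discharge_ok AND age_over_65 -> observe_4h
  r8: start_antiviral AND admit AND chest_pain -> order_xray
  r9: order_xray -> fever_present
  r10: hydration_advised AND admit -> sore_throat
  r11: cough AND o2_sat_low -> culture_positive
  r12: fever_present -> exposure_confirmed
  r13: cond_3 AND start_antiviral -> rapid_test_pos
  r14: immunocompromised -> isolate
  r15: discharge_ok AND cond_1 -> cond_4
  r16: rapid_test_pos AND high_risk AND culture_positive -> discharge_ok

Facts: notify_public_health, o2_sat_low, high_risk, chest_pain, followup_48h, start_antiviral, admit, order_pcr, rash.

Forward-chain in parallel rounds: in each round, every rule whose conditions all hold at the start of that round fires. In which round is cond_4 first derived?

[1] r2 [rash -> cond_5]; r3 [high_risk AND notify_public_health -> age_over_65]; r4 [order_pcr -> cough]; r6 [start_antiviral -> cond_2]; r8 [start_antiviral AND admit AND chest_pain -> order_xray]. ⇒ new: cond_5, age_over_65, cough, cond_2, order_xray.
[2] r9 [order_xray -> fever_present]; r11 [cough AND o2_sat_low -> culture_positive]. ⇒ new: fever_present, culture_positive.
[3] r5 [fever_present -> rapid_test_pos]; r12 [fever_present -> exposure_confirmed]. ⇒ new: rapid_test_pos, exposure_confirmed.
[4] r16 [rapid_test_pos AND high_risk AND culture_positive -> discharge_ok]. ⇒ new: discharge_ok.
[5] r1 [discharge_ok AND o2_sat_low -> cond_1]; r7 [discharge_ok AND age_over_65 -> observe_4h]. ⇒ new: cond_1, observe_4h.
[6] r15 [discharge_ok AND cond_1 -> cond_4]. ⇒ new: cond_4.
cond_4 first appears in round 6.

6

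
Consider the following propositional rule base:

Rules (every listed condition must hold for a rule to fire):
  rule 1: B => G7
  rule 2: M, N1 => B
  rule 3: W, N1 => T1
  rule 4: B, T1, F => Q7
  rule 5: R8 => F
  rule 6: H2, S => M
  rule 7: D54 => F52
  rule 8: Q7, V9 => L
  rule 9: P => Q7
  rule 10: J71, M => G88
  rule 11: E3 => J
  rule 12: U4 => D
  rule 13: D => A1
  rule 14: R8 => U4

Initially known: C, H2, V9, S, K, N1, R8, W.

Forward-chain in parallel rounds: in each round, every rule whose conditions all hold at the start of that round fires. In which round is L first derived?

Round 1 fires rule 3, rule 5, rule 6, rule 14, giving T1, F, M, U4.
Round 2 fires rule 2, rule 12, giving B, D.
Round 3 fires rule 1, rule 4, rule 13, giving G7, Q7, A1.
Round 4 fires rule 8, giving L.
L first appears in round 4.

4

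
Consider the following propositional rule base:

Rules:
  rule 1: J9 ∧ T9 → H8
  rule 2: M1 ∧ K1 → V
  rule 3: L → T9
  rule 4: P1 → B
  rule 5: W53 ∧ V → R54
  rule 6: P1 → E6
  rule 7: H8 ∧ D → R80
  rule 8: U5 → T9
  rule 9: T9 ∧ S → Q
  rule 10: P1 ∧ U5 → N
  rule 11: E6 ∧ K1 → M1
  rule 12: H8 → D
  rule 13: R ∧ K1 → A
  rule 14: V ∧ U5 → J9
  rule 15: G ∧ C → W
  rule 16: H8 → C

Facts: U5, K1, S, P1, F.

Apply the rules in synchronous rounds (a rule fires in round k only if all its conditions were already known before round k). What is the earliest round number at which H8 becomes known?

Round 1: rule 4 [P1 → B]; rule 6 [P1 → E6]; rule 8 [U5 → T9]; rule 10 [P1 ∧ U5 → N]. Adds B, E6, T9, N.
Round 2: rule 9 [T9 ∧ S → Q]; rule 11 [E6 ∧ K1 → M1]. Adds Q, M1.
Round 3: rule 2 [M1 ∧ K1 → V]. Adds V.
Round 4: rule 14 [V ∧ U5 → J9]. Adds J9.
Round 5: rule 1 [J9 ∧ T9 → H8]. Adds H8.
H8 first appears in round 5.

5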